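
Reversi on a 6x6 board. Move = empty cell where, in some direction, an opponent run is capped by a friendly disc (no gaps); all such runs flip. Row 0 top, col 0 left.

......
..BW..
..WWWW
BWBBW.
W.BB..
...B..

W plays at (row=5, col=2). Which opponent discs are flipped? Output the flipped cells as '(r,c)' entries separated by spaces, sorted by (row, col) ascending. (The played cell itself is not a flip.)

Dir NW: first cell '.' (not opp) -> no flip
Dir N: opp run (4,2) (3,2) capped by W -> flip
Dir NE: opp run (4,3) capped by W -> flip
Dir W: first cell '.' (not opp) -> no flip
Dir E: opp run (5,3), next='.' -> no flip
Dir SW: edge -> no flip
Dir S: edge -> no flip
Dir SE: edge -> no flip

Answer: (3,2) (4,2) (4,3)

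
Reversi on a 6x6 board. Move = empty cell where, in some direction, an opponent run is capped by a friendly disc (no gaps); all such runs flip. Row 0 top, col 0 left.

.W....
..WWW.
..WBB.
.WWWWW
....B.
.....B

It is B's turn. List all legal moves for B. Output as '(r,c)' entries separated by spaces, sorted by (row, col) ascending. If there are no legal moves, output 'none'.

(0,0): no bracket -> illegal
(0,2): flips 1 -> legal
(0,3): flips 1 -> legal
(0,4): flips 1 -> legal
(0,5): flips 1 -> legal
(1,0): no bracket -> illegal
(1,1): flips 2 -> legal
(1,5): no bracket -> illegal
(2,0): no bracket -> illegal
(2,1): flips 1 -> legal
(2,5): no bracket -> illegal
(3,0): no bracket -> illegal
(4,0): no bracket -> illegal
(4,1): flips 1 -> legal
(4,2): flips 1 -> legal
(4,3): flips 1 -> legal
(4,5): flips 1 -> legal

Answer: (0,2) (0,3) (0,4) (0,5) (1,1) (2,1) (4,1) (4,2) (4,3) (4,5)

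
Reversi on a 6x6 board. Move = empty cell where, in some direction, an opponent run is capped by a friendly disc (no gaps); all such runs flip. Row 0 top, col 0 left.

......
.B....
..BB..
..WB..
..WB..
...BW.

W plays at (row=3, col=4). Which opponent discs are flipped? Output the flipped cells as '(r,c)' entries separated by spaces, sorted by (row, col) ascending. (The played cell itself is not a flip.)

Dir NW: opp run (2,3), next='.' -> no flip
Dir N: first cell '.' (not opp) -> no flip
Dir NE: first cell '.' (not opp) -> no flip
Dir W: opp run (3,3) capped by W -> flip
Dir E: first cell '.' (not opp) -> no flip
Dir SW: opp run (4,3), next='.' -> no flip
Dir S: first cell '.' (not opp) -> no flip
Dir SE: first cell '.' (not opp) -> no flip

Answer: (3,3)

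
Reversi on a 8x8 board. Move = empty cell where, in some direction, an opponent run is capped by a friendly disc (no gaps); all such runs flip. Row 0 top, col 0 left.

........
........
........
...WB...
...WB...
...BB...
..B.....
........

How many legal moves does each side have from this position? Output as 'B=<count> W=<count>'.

-- B to move --
(2,2): flips 1 -> legal
(2,3): flips 2 -> legal
(2,4): no bracket -> illegal
(3,2): flips 2 -> legal
(4,2): flips 1 -> legal
(5,2): flips 1 -> legal
B mobility = 5
-- W to move --
(2,3): no bracket -> illegal
(2,4): no bracket -> illegal
(2,5): flips 1 -> legal
(3,5): flips 1 -> legal
(4,2): no bracket -> illegal
(4,5): flips 1 -> legal
(5,1): no bracket -> illegal
(5,2): no bracket -> illegal
(5,5): flips 1 -> legal
(6,1): no bracket -> illegal
(6,3): flips 1 -> legal
(6,4): no bracket -> illegal
(6,5): flips 1 -> legal
(7,1): no bracket -> illegal
(7,2): no bracket -> illegal
(7,3): no bracket -> illegal
W mobility = 6

Answer: B=5 W=6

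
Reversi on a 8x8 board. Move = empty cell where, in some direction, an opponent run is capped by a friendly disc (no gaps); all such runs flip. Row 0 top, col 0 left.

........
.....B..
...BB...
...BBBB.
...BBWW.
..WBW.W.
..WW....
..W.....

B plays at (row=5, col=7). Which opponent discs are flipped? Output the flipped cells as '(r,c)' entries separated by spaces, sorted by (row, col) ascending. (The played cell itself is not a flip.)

Dir NW: opp run (4,6) capped by B -> flip
Dir N: first cell '.' (not opp) -> no flip
Dir NE: edge -> no flip
Dir W: opp run (5,6), next='.' -> no flip
Dir E: edge -> no flip
Dir SW: first cell '.' (not opp) -> no flip
Dir S: first cell '.' (not opp) -> no flip
Dir SE: edge -> no flip

Answer: (4,6)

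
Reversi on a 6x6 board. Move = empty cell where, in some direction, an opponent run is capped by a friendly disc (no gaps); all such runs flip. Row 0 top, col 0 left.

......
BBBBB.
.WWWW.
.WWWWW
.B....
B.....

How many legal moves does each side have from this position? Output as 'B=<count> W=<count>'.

Answer: B=6 W=7

Derivation:
-- B to move --
(1,5): no bracket -> illegal
(2,0): no bracket -> illegal
(2,5): no bracket -> illegal
(3,0): flips 1 -> legal
(4,0): flips 2 -> legal
(4,2): flips 2 -> legal
(4,3): flips 4 -> legal
(4,4): flips 4 -> legal
(4,5): flips 2 -> legal
B mobility = 6
-- W to move --
(0,0): flips 1 -> legal
(0,1): flips 2 -> legal
(0,2): flips 2 -> legal
(0,3): flips 2 -> legal
(0,4): flips 2 -> legal
(0,5): flips 1 -> legal
(1,5): no bracket -> illegal
(2,0): no bracket -> illegal
(2,5): no bracket -> illegal
(3,0): no bracket -> illegal
(4,0): no bracket -> illegal
(4,2): no bracket -> illegal
(5,1): flips 1 -> legal
(5,2): no bracket -> illegal
W mobility = 7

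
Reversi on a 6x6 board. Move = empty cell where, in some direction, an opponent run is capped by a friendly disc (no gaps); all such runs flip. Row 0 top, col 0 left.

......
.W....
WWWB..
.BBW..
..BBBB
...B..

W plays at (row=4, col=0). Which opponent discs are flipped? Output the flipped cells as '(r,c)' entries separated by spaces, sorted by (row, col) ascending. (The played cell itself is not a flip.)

Dir NW: edge -> no flip
Dir N: first cell '.' (not opp) -> no flip
Dir NE: opp run (3,1) capped by W -> flip
Dir W: edge -> no flip
Dir E: first cell '.' (not opp) -> no flip
Dir SW: edge -> no flip
Dir S: first cell '.' (not opp) -> no flip
Dir SE: first cell '.' (not opp) -> no flip

Answer: (3,1)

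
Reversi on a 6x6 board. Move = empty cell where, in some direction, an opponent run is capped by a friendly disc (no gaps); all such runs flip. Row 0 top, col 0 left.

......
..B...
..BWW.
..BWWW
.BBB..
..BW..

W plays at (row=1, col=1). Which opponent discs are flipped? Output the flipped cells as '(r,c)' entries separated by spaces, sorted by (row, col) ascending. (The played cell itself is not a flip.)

Dir NW: first cell '.' (not opp) -> no flip
Dir N: first cell '.' (not opp) -> no flip
Dir NE: first cell '.' (not opp) -> no flip
Dir W: first cell '.' (not opp) -> no flip
Dir E: opp run (1,2), next='.' -> no flip
Dir SW: first cell '.' (not opp) -> no flip
Dir S: first cell '.' (not opp) -> no flip
Dir SE: opp run (2,2) capped by W -> flip

Answer: (2,2)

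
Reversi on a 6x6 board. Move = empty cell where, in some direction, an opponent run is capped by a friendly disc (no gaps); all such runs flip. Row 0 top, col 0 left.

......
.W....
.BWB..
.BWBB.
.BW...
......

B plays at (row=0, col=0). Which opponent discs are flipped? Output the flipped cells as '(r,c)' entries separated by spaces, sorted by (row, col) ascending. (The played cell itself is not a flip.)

Dir NW: edge -> no flip
Dir N: edge -> no flip
Dir NE: edge -> no flip
Dir W: edge -> no flip
Dir E: first cell '.' (not opp) -> no flip
Dir SW: edge -> no flip
Dir S: first cell '.' (not opp) -> no flip
Dir SE: opp run (1,1) (2,2) capped by B -> flip

Answer: (1,1) (2,2)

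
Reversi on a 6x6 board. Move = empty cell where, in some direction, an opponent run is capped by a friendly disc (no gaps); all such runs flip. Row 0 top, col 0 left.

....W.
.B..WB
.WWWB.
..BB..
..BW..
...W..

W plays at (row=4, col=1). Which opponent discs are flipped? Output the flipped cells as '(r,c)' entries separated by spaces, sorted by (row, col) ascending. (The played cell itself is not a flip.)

Dir NW: first cell '.' (not opp) -> no flip
Dir N: first cell '.' (not opp) -> no flip
Dir NE: opp run (3,2) capped by W -> flip
Dir W: first cell '.' (not opp) -> no flip
Dir E: opp run (4,2) capped by W -> flip
Dir SW: first cell '.' (not opp) -> no flip
Dir S: first cell '.' (not opp) -> no flip
Dir SE: first cell '.' (not opp) -> no flip

Answer: (3,2) (4,2)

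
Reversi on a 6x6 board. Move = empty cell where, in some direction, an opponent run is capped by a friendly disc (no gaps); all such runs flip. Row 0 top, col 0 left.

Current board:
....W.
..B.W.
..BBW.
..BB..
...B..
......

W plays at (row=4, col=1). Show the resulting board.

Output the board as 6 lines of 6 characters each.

Answer: ....W.
..B.W.
..BWW.
..WB..
.W.B..
......

Derivation:
Place W at (4,1); scan 8 dirs for brackets.
Dir NW: first cell '.' (not opp) -> no flip
Dir N: first cell '.' (not opp) -> no flip
Dir NE: opp run (3,2) (2,3) capped by W -> flip
Dir W: first cell '.' (not opp) -> no flip
Dir E: first cell '.' (not opp) -> no flip
Dir SW: first cell '.' (not opp) -> no flip
Dir S: first cell '.' (not opp) -> no flip
Dir SE: first cell '.' (not opp) -> no flip
All flips: (2,3) (3,2)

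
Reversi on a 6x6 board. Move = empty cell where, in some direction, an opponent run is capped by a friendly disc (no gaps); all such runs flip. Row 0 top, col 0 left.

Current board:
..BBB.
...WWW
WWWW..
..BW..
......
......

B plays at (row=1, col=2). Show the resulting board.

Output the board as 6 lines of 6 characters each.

Place B at (1,2); scan 8 dirs for brackets.
Dir NW: first cell '.' (not opp) -> no flip
Dir N: first cell 'B' (not opp) -> no flip
Dir NE: first cell 'B' (not opp) -> no flip
Dir W: first cell '.' (not opp) -> no flip
Dir E: opp run (1,3) (1,4) (1,5), next=edge -> no flip
Dir SW: opp run (2,1), next='.' -> no flip
Dir S: opp run (2,2) capped by B -> flip
Dir SE: opp run (2,3), next='.' -> no flip
All flips: (2,2)

Answer: ..BBB.
..BWWW
WWBW..
..BW..
......
......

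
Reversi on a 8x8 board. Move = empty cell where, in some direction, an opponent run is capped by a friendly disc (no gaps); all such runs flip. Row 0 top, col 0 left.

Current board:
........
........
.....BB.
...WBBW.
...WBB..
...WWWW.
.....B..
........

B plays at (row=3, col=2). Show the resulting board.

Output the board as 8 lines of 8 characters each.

Place B at (3,2); scan 8 dirs for brackets.
Dir NW: first cell '.' (not opp) -> no flip
Dir N: first cell '.' (not opp) -> no flip
Dir NE: first cell '.' (not opp) -> no flip
Dir W: first cell '.' (not opp) -> no flip
Dir E: opp run (3,3) capped by B -> flip
Dir SW: first cell '.' (not opp) -> no flip
Dir S: first cell '.' (not opp) -> no flip
Dir SE: opp run (4,3) (5,4) capped by B -> flip
All flips: (3,3) (4,3) (5,4)

Answer: ........
........
.....BB.
..BBBBW.
...BBB..
...WBWW.
.....B..
........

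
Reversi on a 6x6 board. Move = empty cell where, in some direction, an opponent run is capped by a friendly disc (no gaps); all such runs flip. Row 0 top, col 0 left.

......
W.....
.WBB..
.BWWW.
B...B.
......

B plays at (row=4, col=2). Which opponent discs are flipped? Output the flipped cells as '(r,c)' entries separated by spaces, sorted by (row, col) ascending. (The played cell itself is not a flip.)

Answer: (3,2)

Derivation:
Dir NW: first cell 'B' (not opp) -> no flip
Dir N: opp run (3,2) capped by B -> flip
Dir NE: opp run (3,3), next='.' -> no flip
Dir W: first cell '.' (not opp) -> no flip
Dir E: first cell '.' (not opp) -> no flip
Dir SW: first cell '.' (not opp) -> no flip
Dir S: first cell '.' (not opp) -> no flip
Dir SE: first cell '.' (not opp) -> no flip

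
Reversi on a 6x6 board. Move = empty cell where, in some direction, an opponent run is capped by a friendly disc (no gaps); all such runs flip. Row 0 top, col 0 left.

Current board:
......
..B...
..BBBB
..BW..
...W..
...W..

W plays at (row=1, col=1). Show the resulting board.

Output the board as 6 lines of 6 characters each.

Answer: ......
.WB...
..WBBB
..BW..
...W..
...W..

Derivation:
Place W at (1,1); scan 8 dirs for brackets.
Dir NW: first cell '.' (not opp) -> no flip
Dir N: first cell '.' (not opp) -> no flip
Dir NE: first cell '.' (not opp) -> no flip
Dir W: first cell '.' (not opp) -> no flip
Dir E: opp run (1,2), next='.' -> no flip
Dir SW: first cell '.' (not opp) -> no flip
Dir S: first cell '.' (not opp) -> no flip
Dir SE: opp run (2,2) capped by W -> flip
All flips: (2,2)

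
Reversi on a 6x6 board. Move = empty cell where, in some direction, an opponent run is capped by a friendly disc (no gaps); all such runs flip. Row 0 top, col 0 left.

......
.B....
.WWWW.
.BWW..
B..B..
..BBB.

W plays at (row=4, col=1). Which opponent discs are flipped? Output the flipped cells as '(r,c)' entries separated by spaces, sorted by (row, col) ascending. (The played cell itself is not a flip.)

Dir NW: first cell '.' (not opp) -> no flip
Dir N: opp run (3,1) capped by W -> flip
Dir NE: first cell 'W' (not opp) -> no flip
Dir W: opp run (4,0), next=edge -> no flip
Dir E: first cell '.' (not opp) -> no flip
Dir SW: first cell '.' (not opp) -> no flip
Dir S: first cell '.' (not opp) -> no flip
Dir SE: opp run (5,2), next=edge -> no flip

Answer: (3,1)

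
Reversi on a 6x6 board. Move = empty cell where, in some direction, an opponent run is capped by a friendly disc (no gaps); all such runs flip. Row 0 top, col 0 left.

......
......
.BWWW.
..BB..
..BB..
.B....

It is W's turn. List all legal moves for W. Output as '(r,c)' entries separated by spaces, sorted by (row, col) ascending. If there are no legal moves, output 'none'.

Answer: (2,0) (4,1) (4,4) (5,2) (5,3)

Derivation:
(1,0): no bracket -> illegal
(1,1): no bracket -> illegal
(1,2): no bracket -> illegal
(2,0): flips 1 -> legal
(3,0): no bracket -> illegal
(3,1): no bracket -> illegal
(3,4): no bracket -> illegal
(4,0): no bracket -> illegal
(4,1): flips 1 -> legal
(4,4): flips 1 -> legal
(5,0): no bracket -> illegal
(5,2): flips 2 -> legal
(5,3): flips 2 -> legal
(5,4): no bracket -> illegal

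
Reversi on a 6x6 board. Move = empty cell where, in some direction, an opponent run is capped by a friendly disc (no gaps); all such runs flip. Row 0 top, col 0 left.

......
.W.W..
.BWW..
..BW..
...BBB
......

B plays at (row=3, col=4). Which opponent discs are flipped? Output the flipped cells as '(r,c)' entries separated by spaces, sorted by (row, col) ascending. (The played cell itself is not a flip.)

Dir NW: opp run (2,3), next='.' -> no flip
Dir N: first cell '.' (not opp) -> no flip
Dir NE: first cell '.' (not opp) -> no flip
Dir W: opp run (3,3) capped by B -> flip
Dir E: first cell '.' (not opp) -> no flip
Dir SW: first cell 'B' (not opp) -> no flip
Dir S: first cell 'B' (not opp) -> no flip
Dir SE: first cell 'B' (not opp) -> no flip

Answer: (3,3)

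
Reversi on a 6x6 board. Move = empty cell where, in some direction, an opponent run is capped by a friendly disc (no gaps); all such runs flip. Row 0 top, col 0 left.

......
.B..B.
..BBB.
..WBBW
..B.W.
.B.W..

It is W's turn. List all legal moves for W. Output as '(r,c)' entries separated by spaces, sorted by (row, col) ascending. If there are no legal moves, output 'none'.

Answer: (0,0) (0,4) (0,5) (1,2) (1,3) (3,1) (5,2)

Derivation:
(0,0): flips 3 -> legal
(0,1): no bracket -> illegal
(0,2): no bracket -> illegal
(0,3): no bracket -> illegal
(0,4): flips 3 -> legal
(0,5): flips 2 -> legal
(1,0): no bracket -> illegal
(1,2): flips 1 -> legal
(1,3): flips 1 -> legal
(1,5): no bracket -> illegal
(2,0): no bracket -> illegal
(2,1): no bracket -> illegal
(2,5): no bracket -> illegal
(3,1): flips 1 -> legal
(4,0): no bracket -> illegal
(4,1): no bracket -> illegal
(4,3): no bracket -> illegal
(4,5): no bracket -> illegal
(5,0): no bracket -> illegal
(5,2): flips 1 -> legal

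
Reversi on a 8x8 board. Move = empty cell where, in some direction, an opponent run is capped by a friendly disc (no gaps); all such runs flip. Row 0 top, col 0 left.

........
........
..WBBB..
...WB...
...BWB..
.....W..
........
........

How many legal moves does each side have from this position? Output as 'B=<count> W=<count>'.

-- B to move --
(1,1): no bracket -> illegal
(1,2): no bracket -> illegal
(1,3): no bracket -> illegal
(2,1): flips 1 -> legal
(3,1): no bracket -> illegal
(3,2): flips 1 -> legal
(3,5): no bracket -> illegal
(4,2): flips 1 -> legal
(4,6): no bracket -> illegal
(5,3): no bracket -> illegal
(5,4): flips 1 -> legal
(5,6): no bracket -> illegal
(6,4): no bracket -> illegal
(6,5): flips 1 -> legal
(6,6): no bracket -> illegal
B mobility = 5
-- W to move --
(1,2): no bracket -> illegal
(1,3): flips 1 -> legal
(1,4): flips 2 -> legal
(1,5): flips 1 -> legal
(1,6): no bracket -> illegal
(2,6): flips 3 -> legal
(3,2): no bracket -> illegal
(3,5): flips 2 -> legal
(3,6): no bracket -> illegal
(4,2): flips 1 -> legal
(4,6): flips 1 -> legal
(5,2): no bracket -> illegal
(5,3): flips 1 -> legal
(5,4): no bracket -> illegal
(5,6): no bracket -> illegal
W mobility = 8

Answer: B=5 W=8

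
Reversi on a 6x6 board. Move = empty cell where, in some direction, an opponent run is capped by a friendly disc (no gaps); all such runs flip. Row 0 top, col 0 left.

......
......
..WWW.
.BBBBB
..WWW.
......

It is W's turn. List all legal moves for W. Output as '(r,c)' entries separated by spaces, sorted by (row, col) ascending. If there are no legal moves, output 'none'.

Answer: (2,0) (2,1) (2,5) (4,0) (4,1) (4,5)

Derivation:
(2,0): flips 1 -> legal
(2,1): flips 1 -> legal
(2,5): flips 1 -> legal
(3,0): no bracket -> illegal
(4,0): flips 1 -> legal
(4,1): flips 1 -> legal
(4,5): flips 1 -> legal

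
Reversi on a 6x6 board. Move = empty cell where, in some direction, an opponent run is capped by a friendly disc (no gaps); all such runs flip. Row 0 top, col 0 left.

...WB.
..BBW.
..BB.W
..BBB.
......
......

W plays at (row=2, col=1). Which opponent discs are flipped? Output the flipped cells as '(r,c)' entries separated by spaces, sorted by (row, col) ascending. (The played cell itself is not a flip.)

Dir NW: first cell '.' (not opp) -> no flip
Dir N: first cell '.' (not opp) -> no flip
Dir NE: opp run (1,2) capped by W -> flip
Dir W: first cell '.' (not opp) -> no flip
Dir E: opp run (2,2) (2,3), next='.' -> no flip
Dir SW: first cell '.' (not opp) -> no flip
Dir S: first cell '.' (not opp) -> no flip
Dir SE: opp run (3,2), next='.' -> no flip

Answer: (1,2)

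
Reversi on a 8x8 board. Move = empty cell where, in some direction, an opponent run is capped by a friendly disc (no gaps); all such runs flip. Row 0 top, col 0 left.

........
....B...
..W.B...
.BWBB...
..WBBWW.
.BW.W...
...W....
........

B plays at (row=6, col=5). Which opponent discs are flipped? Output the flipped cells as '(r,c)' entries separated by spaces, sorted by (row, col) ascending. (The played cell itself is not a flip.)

Dir NW: opp run (5,4) capped by B -> flip
Dir N: first cell '.' (not opp) -> no flip
Dir NE: first cell '.' (not opp) -> no flip
Dir W: first cell '.' (not opp) -> no flip
Dir E: first cell '.' (not opp) -> no flip
Dir SW: first cell '.' (not opp) -> no flip
Dir S: first cell '.' (not opp) -> no flip
Dir SE: first cell '.' (not opp) -> no flip

Answer: (5,4)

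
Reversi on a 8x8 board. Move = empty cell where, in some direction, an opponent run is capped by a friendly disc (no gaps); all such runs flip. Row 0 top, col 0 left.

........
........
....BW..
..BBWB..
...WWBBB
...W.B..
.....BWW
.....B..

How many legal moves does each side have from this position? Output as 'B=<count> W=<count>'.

Answer: B=9 W=9

Derivation:
-- B to move --
(1,4): no bracket -> illegal
(1,5): flips 1 -> legal
(1,6): no bracket -> illegal
(2,3): flips 1 -> legal
(2,6): flips 1 -> legal
(3,6): no bracket -> illegal
(4,2): flips 2 -> legal
(5,2): no bracket -> illegal
(5,4): flips 3 -> legal
(5,6): no bracket -> illegal
(5,7): flips 1 -> legal
(6,2): flips 2 -> legal
(6,3): flips 2 -> legal
(6,4): no bracket -> illegal
(7,6): no bracket -> illegal
(7,7): flips 1 -> legal
B mobility = 9
-- W to move --
(1,3): no bracket -> illegal
(1,4): flips 1 -> legal
(1,5): no bracket -> illegal
(2,1): flips 1 -> legal
(2,2): flips 1 -> legal
(2,3): flips 2 -> legal
(2,6): flips 1 -> legal
(3,1): flips 2 -> legal
(3,6): flips 1 -> legal
(3,7): no bracket -> illegal
(4,1): no bracket -> illegal
(4,2): no bracket -> illegal
(5,4): no bracket -> illegal
(5,6): flips 1 -> legal
(5,7): no bracket -> illegal
(6,4): flips 1 -> legal
(7,4): no bracket -> illegal
(7,6): no bracket -> illegal
W mobility = 9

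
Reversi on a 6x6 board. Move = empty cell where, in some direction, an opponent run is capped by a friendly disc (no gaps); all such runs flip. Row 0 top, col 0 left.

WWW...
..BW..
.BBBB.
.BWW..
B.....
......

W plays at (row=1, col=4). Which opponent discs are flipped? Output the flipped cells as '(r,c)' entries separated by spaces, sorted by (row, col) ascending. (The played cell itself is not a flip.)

Dir NW: first cell '.' (not opp) -> no flip
Dir N: first cell '.' (not opp) -> no flip
Dir NE: first cell '.' (not opp) -> no flip
Dir W: first cell 'W' (not opp) -> no flip
Dir E: first cell '.' (not opp) -> no flip
Dir SW: opp run (2,3) capped by W -> flip
Dir S: opp run (2,4), next='.' -> no flip
Dir SE: first cell '.' (not opp) -> no flip

Answer: (2,3)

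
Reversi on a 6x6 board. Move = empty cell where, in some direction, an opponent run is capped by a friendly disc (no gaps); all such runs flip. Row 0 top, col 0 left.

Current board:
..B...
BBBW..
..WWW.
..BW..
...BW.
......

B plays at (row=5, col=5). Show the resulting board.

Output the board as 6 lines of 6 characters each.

Answer: ..B...
BBBW..
..BWW.
..BB..
...BB.
.....B

Derivation:
Place B at (5,5); scan 8 dirs for brackets.
Dir NW: opp run (4,4) (3,3) (2,2) capped by B -> flip
Dir N: first cell '.' (not opp) -> no flip
Dir NE: edge -> no flip
Dir W: first cell '.' (not opp) -> no flip
Dir E: edge -> no flip
Dir SW: edge -> no flip
Dir S: edge -> no flip
Dir SE: edge -> no flip
All flips: (2,2) (3,3) (4,4)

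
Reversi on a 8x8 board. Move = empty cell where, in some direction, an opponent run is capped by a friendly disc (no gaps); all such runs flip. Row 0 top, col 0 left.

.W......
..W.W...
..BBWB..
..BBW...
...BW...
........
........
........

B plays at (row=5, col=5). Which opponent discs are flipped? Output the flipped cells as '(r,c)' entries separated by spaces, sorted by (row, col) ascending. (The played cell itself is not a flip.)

Dir NW: opp run (4,4) capped by B -> flip
Dir N: first cell '.' (not opp) -> no flip
Dir NE: first cell '.' (not opp) -> no flip
Dir W: first cell '.' (not opp) -> no flip
Dir E: first cell '.' (not opp) -> no flip
Dir SW: first cell '.' (not opp) -> no flip
Dir S: first cell '.' (not opp) -> no flip
Dir SE: first cell '.' (not opp) -> no flip

Answer: (4,4)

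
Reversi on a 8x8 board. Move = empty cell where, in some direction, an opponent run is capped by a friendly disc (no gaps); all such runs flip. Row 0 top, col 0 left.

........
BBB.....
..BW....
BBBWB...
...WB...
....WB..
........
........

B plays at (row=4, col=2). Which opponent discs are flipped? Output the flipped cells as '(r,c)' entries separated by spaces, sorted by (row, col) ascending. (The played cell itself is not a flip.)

Answer: (4,3)

Derivation:
Dir NW: first cell 'B' (not opp) -> no flip
Dir N: first cell 'B' (not opp) -> no flip
Dir NE: opp run (3,3), next='.' -> no flip
Dir W: first cell '.' (not opp) -> no flip
Dir E: opp run (4,3) capped by B -> flip
Dir SW: first cell '.' (not opp) -> no flip
Dir S: first cell '.' (not opp) -> no flip
Dir SE: first cell '.' (not opp) -> no flip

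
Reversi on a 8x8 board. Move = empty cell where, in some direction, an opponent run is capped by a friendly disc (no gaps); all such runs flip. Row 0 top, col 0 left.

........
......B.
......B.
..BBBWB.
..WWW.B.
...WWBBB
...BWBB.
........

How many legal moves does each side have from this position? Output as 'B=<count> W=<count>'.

Answer: B=7 W=14

Derivation:
-- B to move --
(2,4): flips 1 -> legal
(2,5): no bracket -> illegal
(3,1): no bracket -> illegal
(4,1): no bracket -> illegal
(4,5): flips 1 -> legal
(5,1): flips 1 -> legal
(5,2): flips 4 -> legal
(6,2): flips 3 -> legal
(7,3): flips 1 -> legal
(7,4): flips 3 -> legal
(7,5): no bracket -> illegal
B mobility = 7
-- W to move --
(0,5): no bracket -> illegal
(0,6): no bracket -> illegal
(0,7): no bracket -> illegal
(1,5): no bracket -> illegal
(1,7): flips 1 -> legal
(2,1): flips 1 -> legal
(2,2): flips 2 -> legal
(2,3): flips 1 -> legal
(2,4): flips 2 -> legal
(2,5): flips 1 -> legal
(2,7): no bracket -> illegal
(3,1): flips 3 -> legal
(3,7): flips 3 -> legal
(4,1): no bracket -> illegal
(4,5): no bracket -> illegal
(4,7): no bracket -> illegal
(5,2): no bracket -> illegal
(6,2): flips 1 -> legal
(6,7): flips 2 -> legal
(7,2): flips 1 -> legal
(7,3): flips 1 -> legal
(7,4): no bracket -> illegal
(7,5): no bracket -> illegal
(7,6): flips 1 -> legal
(7,7): flips 2 -> legal
W mobility = 14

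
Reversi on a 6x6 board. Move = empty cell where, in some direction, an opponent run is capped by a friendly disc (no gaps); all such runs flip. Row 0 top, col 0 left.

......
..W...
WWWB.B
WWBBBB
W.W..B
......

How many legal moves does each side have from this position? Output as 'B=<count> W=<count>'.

Answer: B=6 W=3

Derivation:
-- B to move --
(0,1): flips 1 -> legal
(0,2): flips 2 -> legal
(0,3): no bracket -> illegal
(1,0): flips 1 -> legal
(1,1): flips 1 -> legal
(1,3): no bracket -> illegal
(4,1): no bracket -> illegal
(4,3): no bracket -> illegal
(5,0): no bracket -> illegal
(5,1): flips 1 -> legal
(5,2): flips 1 -> legal
(5,3): no bracket -> illegal
B mobility = 6
-- W to move --
(1,3): no bracket -> illegal
(1,4): no bracket -> illegal
(1,5): no bracket -> illegal
(2,4): flips 2 -> legal
(4,1): no bracket -> illegal
(4,3): flips 1 -> legal
(4,4): flips 1 -> legal
(5,4): no bracket -> illegal
(5,5): no bracket -> illegal
W mobility = 3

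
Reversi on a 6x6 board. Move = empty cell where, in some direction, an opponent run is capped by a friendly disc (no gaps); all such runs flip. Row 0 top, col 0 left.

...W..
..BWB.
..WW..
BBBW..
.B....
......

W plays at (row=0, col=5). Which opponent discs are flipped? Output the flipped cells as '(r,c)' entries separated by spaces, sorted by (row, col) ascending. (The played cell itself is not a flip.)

Dir NW: edge -> no flip
Dir N: edge -> no flip
Dir NE: edge -> no flip
Dir W: first cell '.' (not opp) -> no flip
Dir E: edge -> no flip
Dir SW: opp run (1,4) capped by W -> flip
Dir S: first cell '.' (not opp) -> no flip
Dir SE: edge -> no flip

Answer: (1,4)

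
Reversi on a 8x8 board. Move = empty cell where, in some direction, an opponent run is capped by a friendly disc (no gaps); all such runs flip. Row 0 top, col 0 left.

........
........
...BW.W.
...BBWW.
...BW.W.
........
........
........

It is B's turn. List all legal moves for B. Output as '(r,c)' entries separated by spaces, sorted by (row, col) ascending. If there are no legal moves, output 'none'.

(1,3): no bracket -> illegal
(1,4): flips 1 -> legal
(1,5): flips 1 -> legal
(1,6): no bracket -> illegal
(1,7): no bracket -> illegal
(2,5): flips 1 -> legal
(2,7): no bracket -> illegal
(3,7): flips 2 -> legal
(4,5): flips 1 -> legal
(4,7): no bracket -> illegal
(5,3): no bracket -> illegal
(5,4): flips 1 -> legal
(5,5): flips 1 -> legal
(5,6): no bracket -> illegal
(5,7): no bracket -> illegal

Answer: (1,4) (1,5) (2,5) (3,7) (4,5) (5,4) (5,5)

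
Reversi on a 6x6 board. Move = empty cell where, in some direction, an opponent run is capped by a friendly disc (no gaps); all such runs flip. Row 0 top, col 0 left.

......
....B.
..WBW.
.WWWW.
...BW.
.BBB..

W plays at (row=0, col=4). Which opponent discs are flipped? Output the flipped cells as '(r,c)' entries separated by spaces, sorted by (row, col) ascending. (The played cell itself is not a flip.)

Dir NW: edge -> no flip
Dir N: edge -> no flip
Dir NE: edge -> no flip
Dir W: first cell '.' (not opp) -> no flip
Dir E: first cell '.' (not opp) -> no flip
Dir SW: first cell '.' (not opp) -> no flip
Dir S: opp run (1,4) capped by W -> flip
Dir SE: first cell '.' (not opp) -> no flip

Answer: (1,4)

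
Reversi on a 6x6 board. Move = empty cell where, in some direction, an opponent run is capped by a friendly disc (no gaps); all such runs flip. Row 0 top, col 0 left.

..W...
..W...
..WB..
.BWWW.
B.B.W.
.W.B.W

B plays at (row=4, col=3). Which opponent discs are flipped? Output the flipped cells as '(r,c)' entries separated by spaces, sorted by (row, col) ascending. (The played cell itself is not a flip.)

Answer: (3,3)

Derivation:
Dir NW: opp run (3,2), next='.' -> no flip
Dir N: opp run (3,3) capped by B -> flip
Dir NE: opp run (3,4), next='.' -> no flip
Dir W: first cell 'B' (not opp) -> no flip
Dir E: opp run (4,4), next='.' -> no flip
Dir SW: first cell '.' (not opp) -> no flip
Dir S: first cell 'B' (not opp) -> no flip
Dir SE: first cell '.' (not opp) -> no flip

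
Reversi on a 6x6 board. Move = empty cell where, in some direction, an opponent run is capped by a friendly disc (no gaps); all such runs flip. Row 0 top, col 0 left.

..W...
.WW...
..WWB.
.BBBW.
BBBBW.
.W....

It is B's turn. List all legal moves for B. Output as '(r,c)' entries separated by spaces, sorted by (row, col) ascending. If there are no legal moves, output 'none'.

(0,0): flips 2 -> legal
(0,1): no bracket -> illegal
(0,3): no bracket -> illegal
(1,0): no bracket -> illegal
(1,3): flips 2 -> legal
(1,4): flips 1 -> legal
(2,0): no bracket -> illegal
(2,1): flips 2 -> legal
(2,5): flips 1 -> legal
(3,5): flips 1 -> legal
(4,5): flips 1 -> legal
(5,0): no bracket -> illegal
(5,2): no bracket -> illegal
(5,3): no bracket -> illegal
(5,4): flips 2 -> legal
(5,5): flips 1 -> legal

Answer: (0,0) (1,3) (1,4) (2,1) (2,5) (3,5) (4,5) (5,4) (5,5)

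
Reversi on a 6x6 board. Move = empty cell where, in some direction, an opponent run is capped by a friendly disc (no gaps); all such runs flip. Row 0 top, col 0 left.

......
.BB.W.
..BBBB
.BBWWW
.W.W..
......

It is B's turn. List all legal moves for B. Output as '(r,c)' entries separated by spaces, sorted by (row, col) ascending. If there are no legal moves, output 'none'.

(0,3): flips 1 -> legal
(0,4): flips 1 -> legal
(0,5): flips 1 -> legal
(1,3): no bracket -> illegal
(1,5): no bracket -> illegal
(3,0): no bracket -> illegal
(4,0): no bracket -> illegal
(4,2): flips 1 -> legal
(4,4): flips 2 -> legal
(4,5): flips 2 -> legal
(5,0): flips 1 -> legal
(5,1): flips 1 -> legal
(5,2): flips 2 -> legal
(5,3): flips 2 -> legal
(5,4): flips 1 -> legal

Answer: (0,3) (0,4) (0,5) (4,2) (4,4) (4,5) (5,0) (5,1) (5,2) (5,3) (5,4)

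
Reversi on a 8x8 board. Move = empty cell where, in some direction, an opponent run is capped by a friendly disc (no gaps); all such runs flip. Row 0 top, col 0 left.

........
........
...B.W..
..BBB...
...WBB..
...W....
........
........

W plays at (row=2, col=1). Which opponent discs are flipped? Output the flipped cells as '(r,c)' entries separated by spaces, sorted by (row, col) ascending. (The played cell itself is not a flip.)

Answer: (3,2)

Derivation:
Dir NW: first cell '.' (not opp) -> no flip
Dir N: first cell '.' (not opp) -> no flip
Dir NE: first cell '.' (not opp) -> no flip
Dir W: first cell '.' (not opp) -> no flip
Dir E: first cell '.' (not opp) -> no flip
Dir SW: first cell '.' (not opp) -> no flip
Dir S: first cell '.' (not opp) -> no flip
Dir SE: opp run (3,2) capped by W -> flip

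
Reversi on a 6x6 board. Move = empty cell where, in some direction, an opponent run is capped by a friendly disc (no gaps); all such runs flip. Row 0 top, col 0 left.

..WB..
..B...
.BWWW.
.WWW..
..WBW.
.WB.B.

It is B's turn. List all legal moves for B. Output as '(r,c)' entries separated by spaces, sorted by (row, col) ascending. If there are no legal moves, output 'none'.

(0,1): flips 1 -> legal
(1,1): no bracket -> illegal
(1,3): flips 2 -> legal
(1,4): no bracket -> illegal
(1,5): no bracket -> illegal
(2,0): no bracket -> illegal
(2,5): flips 3 -> legal
(3,0): no bracket -> illegal
(3,4): flips 2 -> legal
(3,5): no bracket -> illegal
(4,0): no bracket -> illegal
(4,1): flips 2 -> legal
(4,5): flips 1 -> legal
(5,0): flips 1 -> legal
(5,3): no bracket -> illegal
(5,5): no bracket -> illegal

Answer: (0,1) (1,3) (2,5) (3,4) (4,1) (4,5) (5,0)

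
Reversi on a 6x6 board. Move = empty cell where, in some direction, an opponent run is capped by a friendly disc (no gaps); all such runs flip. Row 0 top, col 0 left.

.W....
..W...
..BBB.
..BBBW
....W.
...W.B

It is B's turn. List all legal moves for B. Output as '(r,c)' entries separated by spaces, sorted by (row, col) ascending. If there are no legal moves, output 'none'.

Answer: (0,2) (5,4)

Derivation:
(0,0): no bracket -> illegal
(0,2): flips 1 -> legal
(0,3): no bracket -> illegal
(1,0): no bracket -> illegal
(1,1): no bracket -> illegal
(1,3): no bracket -> illegal
(2,1): no bracket -> illegal
(2,5): no bracket -> illegal
(4,2): no bracket -> illegal
(4,3): no bracket -> illegal
(4,5): no bracket -> illegal
(5,2): no bracket -> illegal
(5,4): flips 1 -> legal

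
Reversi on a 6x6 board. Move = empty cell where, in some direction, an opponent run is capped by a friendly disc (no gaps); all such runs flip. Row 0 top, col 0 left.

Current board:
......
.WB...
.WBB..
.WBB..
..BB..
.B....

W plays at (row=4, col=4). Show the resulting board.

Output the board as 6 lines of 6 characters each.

Place W at (4,4); scan 8 dirs for brackets.
Dir NW: opp run (3,3) (2,2) capped by W -> flip
Dir N: first cell '.' (not opp) -> no flip
Dir NE: first cell '.' (not opp) -> no flip
Dir W: opp run (4,3) (4,2), next='.' -> no flip
Dir E: first cell '.' (not opp) -> no flip
Dir SW: first cell '.' (not opp) -> no flip
Dir S: first cell '.' (not opp) -> no flip
Dir SE: first cell '.' (not opp) -> no flip
All flips: (2,2) (3,3)

Answer: ......
.WB...
.WWB..
.WBW..
..BBW.
.B....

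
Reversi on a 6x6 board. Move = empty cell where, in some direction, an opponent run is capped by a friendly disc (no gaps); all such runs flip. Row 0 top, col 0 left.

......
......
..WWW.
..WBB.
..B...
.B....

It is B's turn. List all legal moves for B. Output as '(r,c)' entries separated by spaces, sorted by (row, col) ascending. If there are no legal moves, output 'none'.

(1,1): flips 1 -> legal
(1,2): flips 3 -> legal
(1,3): flips 1 -> legal
(1,4): flips 1 -> legal
(1,5): flips 1 -> legal
(2,1): no bracket -> illegal
(2,5): no bracket -> illegal
(3,1): flips 1 -> legal
(3,5): no bracket -> illegal
(4,1): no bracket -> illegal
(4,3): no bracket -> illegal

Answer: (1,1) (1,2) (1,3) (1,4) (1,5) (3,1)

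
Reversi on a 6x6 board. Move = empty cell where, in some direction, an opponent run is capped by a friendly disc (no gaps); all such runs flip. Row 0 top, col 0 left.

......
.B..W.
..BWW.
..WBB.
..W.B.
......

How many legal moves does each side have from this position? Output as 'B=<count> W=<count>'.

Answer: B=8 W=6

Derivation:
-- B to move --
(0,3): no bracket -> illegal
(0,4): flips 2 -> legal
(0,5): no bracket -> illegal
(1,2): flips 1 -> legal
(1,3): flips 1 -> legal
(1,5): flips 1 -> legal
(2,1): no bracket -> illegal
(2,5): flips 2 -> legal
(3,1): flips 1 -> legal
(3,5): no bracket -> illegal
(4,1): no bracket -> illegal
(4,3): no bracket -> illegal
(5,1): flips 1 -> legal
(5,2): flips 2 -> legal
(5,3): no bracket -> illegal
B mobility = 8
-- W to move --
(0,0): no bracket -> illegal
(0,1): no bracket -> illegal
(0,2): no bracket -> illegal
(1,0): no bracket -> illegal
(1,2): flips 1 -> legal
(1,3): no bracket -> illegal
(2,0): no bracket -> illegal
(2,1): flips 1 -> legal
(2,5): no bracket -> illegal
(3,1): no bracket -> illegal
(3,5): flips 2 -> legal
(4,3): flips 1 -> legal
(4,5): flips 1 -> legal
(5,3): no bracket -> illegal
(5,4): flips 2 -> legal
(5,5): no bracket -> illegal
W mobility = 6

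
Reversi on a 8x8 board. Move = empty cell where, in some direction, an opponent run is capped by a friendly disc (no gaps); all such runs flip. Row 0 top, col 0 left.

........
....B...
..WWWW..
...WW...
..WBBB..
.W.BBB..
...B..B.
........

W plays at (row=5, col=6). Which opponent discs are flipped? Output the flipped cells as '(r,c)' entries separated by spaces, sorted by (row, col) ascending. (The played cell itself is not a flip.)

Dir NW: opp run (4,5) capped by W -> flip
Dir N: first cell '.' (not opp) -> no flip
Dir NE: first cell '.' (not opp) -> no flip
Dir W: opp run (5,5) (5,4) (5,3), next='.' -> no flip
Dir E: first cell '.' (not opp) -> no flip
Dir SW: first cell '.' (not opp) -> no flip
Dir S: opp run (6,6), next='.' -> no flip
Dir SE: first cell '.' (not opp) -> no flip

Answer: (4,5)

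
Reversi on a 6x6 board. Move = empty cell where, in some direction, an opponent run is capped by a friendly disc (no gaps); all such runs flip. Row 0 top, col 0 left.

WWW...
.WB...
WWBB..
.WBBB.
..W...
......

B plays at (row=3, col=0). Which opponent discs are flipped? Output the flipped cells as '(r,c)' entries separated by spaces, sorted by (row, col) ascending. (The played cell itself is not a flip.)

Answer: (2,1) (3,1)

Derivation:
Dir NW: edge -> no flip
Dir N: opp run (2,0), next='.' -> no flip
Dir NE: opp run (2,1) capped by B -> flip
Dir W: edge -> no flip
Dir E: opp run (3,1) capped by B -> flip
Dir SW: edge -> no flip
Dir S: first cell '.' (not opp) -> no flip
Dir SE: first cell '.' (not opp) -> no flip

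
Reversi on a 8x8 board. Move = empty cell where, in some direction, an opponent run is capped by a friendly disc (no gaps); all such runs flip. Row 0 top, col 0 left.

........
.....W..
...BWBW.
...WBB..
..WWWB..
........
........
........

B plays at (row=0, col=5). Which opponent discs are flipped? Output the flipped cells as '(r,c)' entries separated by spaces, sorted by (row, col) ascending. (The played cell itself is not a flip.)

Dir NW: edge -> no flip
Dir N: edge -> no flip
Dir NE: edge -> no flip
Dir W: first cell '.' (not opp) -> no flip
Dir E: first cell '.' (not opp) -> no flip
Dir SW: first cell '.' (not opp) -> no flip
Dir S: opp run (1,5) capped by B -> flip
Dir SE: first cell '.' (not opp) -> no flip

Answer: (1,5)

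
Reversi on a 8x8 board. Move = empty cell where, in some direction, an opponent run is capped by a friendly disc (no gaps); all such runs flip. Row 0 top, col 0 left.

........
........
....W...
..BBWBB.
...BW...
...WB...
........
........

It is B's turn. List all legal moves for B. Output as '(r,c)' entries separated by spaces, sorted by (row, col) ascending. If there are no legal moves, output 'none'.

Answer: (1,3) (1,4) (1,5) (2,5) (4,5) (5,2) (5,5) (6,2) (6,3)

Derivation:
(1,3): flips 1 -> legal
(1,4): flips 3 -> legal
(1,5): flips 1 -> legal
(2,3): no bracket -> illegal
(2,5): flips 1 -> legal
(4,2): no bracket -> illegal
(4,5): flips 1 -> legal
(5,2): flips 1 -> legal
(5,5): flips 1 -> legal
(6,2): flips 2 -> legal
(6,3): flips 1 -> legal
(6,4): no bracket -> illegal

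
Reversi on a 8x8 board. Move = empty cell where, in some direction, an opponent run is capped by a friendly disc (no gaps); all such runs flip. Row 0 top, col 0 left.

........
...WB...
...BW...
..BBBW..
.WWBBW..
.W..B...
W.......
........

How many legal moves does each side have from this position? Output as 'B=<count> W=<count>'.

Answer: B=11 W=9

Derivation:
-- B to move --
(0,2): no bracket -> illegal
(0,3): flips 1 -> legal
(0,4): no bracket -> illegal
(1,2): flips 1 -> legal
(1,5): flips 1 -> legal
(2,2): no bracket -> illegal
(2,5): flips 1 -> legal
(2,6): flips 1 -> legal
(3,0): no bracket -> illegal
(3,1): no bracket -> illegal
(3,6): flips 2 -> legal
(4,0): flips 2 -> legal
(4,6): flips 1 -> legal
(5,0): flips 1 -> legal
(5,2): flips 1 -> legal
(5,3): no bracket -> illegal
(5,5): no bracket -> illegal
(5,6): flips 1 -> legal
(6,1): no bracket -> illegal
(6,2): no bracket -> illegal
(7,0): no bracket -> illegal
(7,1): no bracket -> illegal
B mobility = 11
-- W to move --
(0,3): no bracket -> illegal
(0,4): flips 1 -> legal
(0,5): flips 3 -> legal
(1,2): flips 2 -> legal
(1,5): flips 1 -> legal
(2,1): no bracket -> illegal
(2,2): flips 2 -> legal
(2,5): no bracket -> illegal
(3,1): flips 3 -> legal
(5,2): no bracket -> illegal
(5,3): flips 4 -> legal
(5,5): no bracket -> illegal
(6,3): flips 1 -> legal
(6,4): flips 3 -> legal
(6,5): no bracket -> illegal
W mobility = 9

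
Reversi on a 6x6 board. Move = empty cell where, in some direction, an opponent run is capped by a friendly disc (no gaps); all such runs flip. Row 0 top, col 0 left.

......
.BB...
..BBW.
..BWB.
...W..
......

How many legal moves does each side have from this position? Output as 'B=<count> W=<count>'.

-- B to move --
(1,3): no bracket -> illegal
(1,4): flips 1 -> legal
(1,5): no bracket -> illegal
(2,5): flips 1 -> legal
(3,5): no bracket -> illegal
(4,2): no bracket -> illegal
(4,4): flips 1 -> legal
(5,2): flips 1 -> legal
(5,3): flips 2 -> legal
(5,4): flips 1 -> legal
B mobility = 6
-- W to move --
(0,0): flips 2 -> legal
(0,1): no bracket -> illegal
(0,2): no bracket -> illegal
(0,3): no bracket -> illegal
(1,0): no bracket -> illegal
(1,3): flips 1 -> legal
(1,4): no bracket -> illegal
(2,0): no bracket -> illegal
(2,1): flips 3 -> legal
(2,5): flips 1 -> legal
(3,1): flips 1 -> legal
(3,5): flips 1 -> legal
(4,1): no bracket -> illegal
(4,2): no bracket -> illegal
(4,4): flips 1 -> legal
(4,5): no bracket -> illegal
W mobility = 7

Answer: B=6 W=7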